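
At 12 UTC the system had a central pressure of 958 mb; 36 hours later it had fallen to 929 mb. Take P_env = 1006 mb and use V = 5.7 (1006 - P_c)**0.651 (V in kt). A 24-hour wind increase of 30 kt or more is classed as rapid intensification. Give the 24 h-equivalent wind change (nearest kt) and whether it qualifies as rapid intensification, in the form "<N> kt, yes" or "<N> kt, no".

17 kt, no

V₁: ΔP = 48, V ≈ 5.7 × 48^0.651 ≈ 70.85 kt.
V₂: ΔP = 77, V ≈ 5.7 × 77^0.651 ≈ 96.38 kt.
ΔV over 36 h = 25.53 kt → 24 h equivalent = 25.53 × 24/36 ≈ 17.02 kt.
17 kt < 30 kt ⇒ not rapid intensification.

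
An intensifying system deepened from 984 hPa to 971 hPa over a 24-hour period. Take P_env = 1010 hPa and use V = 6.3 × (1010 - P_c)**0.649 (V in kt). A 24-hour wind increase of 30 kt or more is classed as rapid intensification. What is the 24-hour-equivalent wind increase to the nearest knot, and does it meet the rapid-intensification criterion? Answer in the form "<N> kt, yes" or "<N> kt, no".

V₁: ΔP = 26, V ≈ 6.3 × 26^0.649 ≈ 52.20 kt.
V₂: ΔP = 39, V ≈ 6.3 × 39^0.649 ≈ 67.91 kt.
ΔV over 24 h = 15.71 kt → 24 h equivalent = 15.71 × 24/24 ≈ 15.71 kt.
16 kt < 30 kt ⇒ not rapid intensification.

16 kt, no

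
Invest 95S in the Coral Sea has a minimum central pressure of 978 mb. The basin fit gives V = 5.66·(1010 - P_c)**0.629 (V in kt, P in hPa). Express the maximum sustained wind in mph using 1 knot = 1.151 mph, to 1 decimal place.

57.6 mph

ΔP = 1010 − 978 = 32 mb.
V ≈ 5.66 × 32^0.629 = 5.66 × 8.846 ≈ 50.067 kt.
50.067 × 1.151 ≈ 57.63 mph → 57.6 mph.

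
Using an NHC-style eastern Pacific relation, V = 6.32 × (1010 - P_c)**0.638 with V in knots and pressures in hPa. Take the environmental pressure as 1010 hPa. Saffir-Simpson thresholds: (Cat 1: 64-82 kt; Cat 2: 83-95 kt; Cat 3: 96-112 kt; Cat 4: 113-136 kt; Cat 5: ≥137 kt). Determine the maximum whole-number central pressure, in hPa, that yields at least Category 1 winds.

972 hPa

Category 1 begins at V = 64 kt.
Required ΔP = (64/6.32)^(1/0.638) = 10.127^1.567 ≈ 37.67 hPa.
P_c ≤ 1010 − 37.67 = 972.33, so the highest integer P_c is 972 hPa.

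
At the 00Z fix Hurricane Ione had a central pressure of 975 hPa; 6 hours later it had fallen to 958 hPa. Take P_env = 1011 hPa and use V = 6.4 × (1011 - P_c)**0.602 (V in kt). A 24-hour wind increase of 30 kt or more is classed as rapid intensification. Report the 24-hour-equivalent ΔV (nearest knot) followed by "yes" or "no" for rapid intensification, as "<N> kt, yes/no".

58 kt, yes

V₁: ΔP = 36, V ≈ 6.4 × 36^0.602 ≈ 55.34 kt.
V₂: ΔP = 53, V ≈ 6.4 × 53^0.602 ≈ 69.85 kt.
ΔV over 6 h = 14.51 kt → 24 h equivalent = 14.51 × 24/6 ≈ 58.04 kt.
58 kt ≥ 30 kt ⇒ rapid intensification.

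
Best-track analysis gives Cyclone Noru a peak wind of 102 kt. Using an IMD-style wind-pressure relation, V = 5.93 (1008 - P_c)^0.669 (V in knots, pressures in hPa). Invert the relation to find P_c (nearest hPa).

938 hPa

ΔP = (V / 5.93)^(1/0.669) = (102/5.93)^1.495.
102/5.93 = 17.201; 17.201^1.495 ≈ 70.28 hPa.
P_c = 1008 − 70.28 = 937.72 ≈ 938 hPa.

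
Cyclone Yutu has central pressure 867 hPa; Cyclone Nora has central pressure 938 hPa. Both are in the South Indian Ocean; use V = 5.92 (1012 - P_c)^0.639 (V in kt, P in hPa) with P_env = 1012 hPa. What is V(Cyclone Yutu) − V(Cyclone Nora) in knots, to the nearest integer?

Cyclone Yutu: ΔP = 145; V ≈ 5.92 × 145^0.639 ≈ 142.38 kt.
Cyclone Nora: ΔP = 74; V ≈ 5.92 × 74^0.639 ≈ 92.63 kt.
Difference ≈ 142.38 − 92.63 = 49.75 → 50 kt.

50 kt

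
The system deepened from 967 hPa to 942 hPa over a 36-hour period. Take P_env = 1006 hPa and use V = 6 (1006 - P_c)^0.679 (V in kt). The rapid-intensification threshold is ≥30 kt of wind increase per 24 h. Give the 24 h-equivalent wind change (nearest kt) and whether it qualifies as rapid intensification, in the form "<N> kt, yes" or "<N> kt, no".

V₁: ΔP = 39, V ≈ 6 × 39^0.679 ≈ 72.19 kt.
V₂: ΔP = 64, V ≈ 6 × 64^0.679 ≈ 101.05 kt.
ΔV over 36 h = 28.86 kt → 24 h equivalent = 28.86 × 24/36 ≈ 19.24 kt.
19 kt < 30 kt ⇒ not rapid intensification.

19 kt, no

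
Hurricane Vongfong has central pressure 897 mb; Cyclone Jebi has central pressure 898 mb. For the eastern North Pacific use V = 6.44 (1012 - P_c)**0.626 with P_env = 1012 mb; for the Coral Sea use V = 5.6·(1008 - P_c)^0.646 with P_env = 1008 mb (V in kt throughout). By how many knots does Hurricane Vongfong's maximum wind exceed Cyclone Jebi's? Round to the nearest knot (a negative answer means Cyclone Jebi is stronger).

9 kt

Hurricane Vongfong: ΔP = 115; V ≈ 6.44 × 115^0.626 ≈ 125.57 kt.
Cyclone Jebi: ΔP = 110; V ≈ 5.6 × 110^0.646 ≈ 116.66 kt.
Difference ≈ 125.57 − 116.66 = 8.91 → 9 kt.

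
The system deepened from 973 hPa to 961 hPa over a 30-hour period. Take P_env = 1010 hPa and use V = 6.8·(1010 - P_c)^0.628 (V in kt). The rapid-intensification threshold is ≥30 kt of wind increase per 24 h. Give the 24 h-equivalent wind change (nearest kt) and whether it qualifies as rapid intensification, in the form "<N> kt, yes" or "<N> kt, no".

10 kt, no

V₁: ΔP = 37, V ≈ 6.8 × 37^0.628 ≈ 65.67 kt.
V₂: ΔP = 49, V ≈ 6.8 × 49^0.628 ≈ 78.33 kt.
ΔV over 30 h = 12.66 kt → 24 h equivalent = 12.66 × 24/30 ≈ 10.13 kt.
10 kt < 30 kt ⇒ not rapid intensification.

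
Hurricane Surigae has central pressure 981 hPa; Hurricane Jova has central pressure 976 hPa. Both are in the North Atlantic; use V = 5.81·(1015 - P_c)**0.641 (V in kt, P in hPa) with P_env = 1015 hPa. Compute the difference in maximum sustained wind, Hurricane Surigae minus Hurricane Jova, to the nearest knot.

-5 kt

Hurricane Surigae: ΔP = 34; V ≈ 5.81 × 34^0.641 ≈ 55.70 kt.
Hurricane Jova: ΔP = 39; V ≈ 5.81 × 39^0.641 ≈ 60.82 kt.
Difference ≈ 55.70 − 60.82 = -5.12 → -5 kt.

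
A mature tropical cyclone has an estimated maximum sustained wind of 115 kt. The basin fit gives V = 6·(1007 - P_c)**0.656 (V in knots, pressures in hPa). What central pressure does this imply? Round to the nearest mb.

ΔP = (V / 6)^(1/0.656) = (115/6)^1.524.
115/6 = 19.167; 19.167^1.524 ≈ 90.18 mb.
P_c = 1007 − 90.18 = 916.82 ≈ 917 mb.

917 mb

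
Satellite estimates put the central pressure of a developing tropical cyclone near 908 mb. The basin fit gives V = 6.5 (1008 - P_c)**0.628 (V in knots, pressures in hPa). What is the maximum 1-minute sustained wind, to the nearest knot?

ΔP = 1008 − 908 = 100 mb.
100^0.628 ≈ 18.030.
V ≈ 6.5 × 18.030 ≈ 117.2 kt.

117 kt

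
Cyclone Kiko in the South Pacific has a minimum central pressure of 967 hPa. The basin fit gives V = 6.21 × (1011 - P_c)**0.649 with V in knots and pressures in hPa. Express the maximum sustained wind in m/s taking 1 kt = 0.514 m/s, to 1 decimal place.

37.2 m/s

ΔP = 1011 − 967 = 44 hPa.
V ≈ 6.21 × 44^0.649 = 6.21 × 11.657 ≈ 72.392 kt.
72.392 × 0.514 ≈ 37.21 m/s → 37.2 m/s.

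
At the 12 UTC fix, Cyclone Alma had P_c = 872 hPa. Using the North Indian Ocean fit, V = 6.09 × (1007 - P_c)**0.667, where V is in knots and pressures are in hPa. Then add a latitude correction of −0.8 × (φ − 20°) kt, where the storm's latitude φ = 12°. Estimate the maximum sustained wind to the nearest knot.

167 kt

ΔP = 1007 − 872 = 135 hPa.
135^0.667 ≈ 26.359.
V ≈ 6.09 × 26.359 ≈ 160.5 kt.
Latitude correction: −0.8 × (12 − 20) = 6.4 kt.
Corrected V ≈ 166.9 kt → 167 kt.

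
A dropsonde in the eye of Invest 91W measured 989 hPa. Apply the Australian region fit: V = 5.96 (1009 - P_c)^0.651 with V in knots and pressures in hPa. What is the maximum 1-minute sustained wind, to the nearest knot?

42 kt

ΔP = 1009 − 989 = 20 hPa.
20^0.651 ≈ 7.030.
V ≈ 5.96 × 7.030 ≈ 41.9 kt.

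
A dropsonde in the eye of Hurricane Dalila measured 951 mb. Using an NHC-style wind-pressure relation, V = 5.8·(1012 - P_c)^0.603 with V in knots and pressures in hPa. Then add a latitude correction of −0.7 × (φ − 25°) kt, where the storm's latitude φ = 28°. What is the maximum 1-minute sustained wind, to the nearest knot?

67 kt

ΔP = 1012 − 951 = 61 mb.
61^0.603 ≈ 11.928.
V ≈ 5.8 × 11.928 ≈ 69.2 kt.
Latitude correction: −0.7 × (28 − 25) = -2.1 kt.
Corrected V ≈ 67.1 kt → 67 kt.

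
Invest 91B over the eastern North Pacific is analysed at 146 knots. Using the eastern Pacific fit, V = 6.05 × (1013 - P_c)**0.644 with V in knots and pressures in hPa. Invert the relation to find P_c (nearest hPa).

ΔP = (V / 6.05)^(1/0.644) = (146/6.05)^1.553.
146/6.05 = 24.132; 24.132^1.553 ≈ 140.25 hPa.
P_c = 1013 − 140.25 = 872.75 ≈ 873 hPa.

873 hPa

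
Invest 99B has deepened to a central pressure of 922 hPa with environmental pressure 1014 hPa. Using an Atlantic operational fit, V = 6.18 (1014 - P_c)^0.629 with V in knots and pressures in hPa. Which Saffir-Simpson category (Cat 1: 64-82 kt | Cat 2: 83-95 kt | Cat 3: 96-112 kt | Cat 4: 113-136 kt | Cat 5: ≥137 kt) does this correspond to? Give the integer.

3

ΔP = 1014 − 922 = 92 hPa.
V ≈ 6.18 × 92^0.629 = 6.18 × 17.19 ≈ 106 kt.
106 kt falls in the Category 3 band.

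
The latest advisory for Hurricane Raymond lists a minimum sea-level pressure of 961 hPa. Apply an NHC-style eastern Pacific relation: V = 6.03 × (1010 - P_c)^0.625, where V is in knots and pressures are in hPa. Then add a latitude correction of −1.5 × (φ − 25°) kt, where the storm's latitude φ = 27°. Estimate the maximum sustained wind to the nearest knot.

66 kt

ΔP = 1010 − 961 = 49 hPa.
49^0.625 ≈ 11.386.
V ≈ 6.03 × 11.386 ≈ 68.7 kt.
Latitude correction: −1.5 × (27 − 25) = -3 kt.
Corrected V ≈ 65.7 kt → 66 kt.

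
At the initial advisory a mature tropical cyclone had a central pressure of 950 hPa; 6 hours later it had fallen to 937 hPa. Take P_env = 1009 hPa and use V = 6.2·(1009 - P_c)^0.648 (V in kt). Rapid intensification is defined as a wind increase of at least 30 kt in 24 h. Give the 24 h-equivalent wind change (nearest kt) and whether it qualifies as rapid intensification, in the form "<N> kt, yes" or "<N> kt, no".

V₁: ΔP = 59, V ≈ 6.2 × 59^0.648 ≈ 87.08 kt.
V₂: ΔP = 72, V ≈ 6.2 × 72^0.648 ≈ 99.07 kt.
ΔV over 6 h = 11.99 kt → 24 h equivalent = 11.99 × 24/6 ≈ 47.96 kt.
48 kt ≥ 30 kt ⇒ rapid intensification.

48 kt, yes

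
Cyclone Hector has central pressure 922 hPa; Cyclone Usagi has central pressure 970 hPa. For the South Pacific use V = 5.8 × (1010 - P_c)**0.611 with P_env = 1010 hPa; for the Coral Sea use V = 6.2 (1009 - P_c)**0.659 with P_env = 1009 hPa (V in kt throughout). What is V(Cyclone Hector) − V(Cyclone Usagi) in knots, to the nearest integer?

20 kt

Cyclone Hector: ΔP = 88; V ≈ 5.8 × 88^0.611 ≈ 89.43 kt.
Cyclone Usagi: ΔP = 39; V ≈ 6.2 × 39^0.659 ≈ 69.33 kt.
Difference ≈ 89.43 − 69.33 = 20.10 → 20 kt.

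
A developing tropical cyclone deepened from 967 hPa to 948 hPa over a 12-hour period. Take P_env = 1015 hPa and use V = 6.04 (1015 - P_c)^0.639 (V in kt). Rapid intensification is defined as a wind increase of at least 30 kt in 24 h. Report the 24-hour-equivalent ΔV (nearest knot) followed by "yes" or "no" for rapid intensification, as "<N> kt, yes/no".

V₁: ΔP = 48, V ≈ 6.04 × 48^0.639 ≈ 71.67 kt.
V₂: ΔP = 67, V ≈ 6.04 × 67^0.639 ≈ 88.69 kt.
ΔV over 12 h = 17.02 kt → 24 h equivalent = 17.02 × 24/12 ≈ 34.04 kt.
34 kt ≥ 30 kt ⇒ rapid intensification.

34 kt, yes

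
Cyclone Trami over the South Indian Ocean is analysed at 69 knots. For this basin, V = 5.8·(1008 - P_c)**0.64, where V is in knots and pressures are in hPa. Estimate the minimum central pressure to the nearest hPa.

ΔP = (V / 5.8)^(1/0.64) = (69/5.8)^1.562.
69/5.8 = 11.897; 11.897^1.562 ≈ 47.90 hPa.
P_c = 1008 − 47.90 = 960.10 ≈ 960 hPa.

960 hPa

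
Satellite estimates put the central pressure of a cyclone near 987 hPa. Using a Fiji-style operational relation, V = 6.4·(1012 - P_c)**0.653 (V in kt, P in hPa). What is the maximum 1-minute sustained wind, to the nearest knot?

52 kt

ΔP = 1012 − 987 = 25 hPa.
25^0.653 ≈ 8.182.
V ≈ 6.4 × 8.182 ≈ 52.4 kt.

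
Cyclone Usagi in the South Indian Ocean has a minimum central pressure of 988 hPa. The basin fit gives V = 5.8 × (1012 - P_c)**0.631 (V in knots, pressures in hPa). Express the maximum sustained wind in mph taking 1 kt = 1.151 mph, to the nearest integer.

ΔP = 1012 − 988 = 24 hPa.
V ≈ 5.8 × 24^0.631 = 5.8 × 7.429 ≈ 43.087 kt.
43.087 × 1.151 ≈ 49.59 mph → 50 mph.

50 mph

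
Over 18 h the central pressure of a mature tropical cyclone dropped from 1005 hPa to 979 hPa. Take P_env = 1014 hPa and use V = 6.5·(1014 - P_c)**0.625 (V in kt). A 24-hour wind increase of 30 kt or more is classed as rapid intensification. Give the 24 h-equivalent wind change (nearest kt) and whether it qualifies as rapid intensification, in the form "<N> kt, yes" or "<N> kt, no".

V₁: ΔP = 9, V ≈ 6.5 × 9^0.625 ≈ 25.66 kt.
V₂: ΔP = 35, V ≈ 6.5 × 35^0.625 ≈ 59.97 kt.
ΔV over 18 h = 34.31 kt → 24 h equivalent = 34.31 × 24/18 ≈ 45.75 kt.
46 kt ≥ 30 kt ⇒ rapid intensification.

46 kt, yes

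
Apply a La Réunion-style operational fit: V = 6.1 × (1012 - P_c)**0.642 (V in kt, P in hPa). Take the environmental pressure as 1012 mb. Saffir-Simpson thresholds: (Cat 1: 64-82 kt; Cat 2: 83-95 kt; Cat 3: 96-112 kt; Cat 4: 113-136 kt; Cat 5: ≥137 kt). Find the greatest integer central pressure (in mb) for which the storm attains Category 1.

Category 1 begins at V = 64 kt.
Required ΔP = (64/6.1)^(1/0.642) = 10.492^1.558 ≈ 38.91 mb.
P_c ≤ 1012 − 38.91 = 973.09, so the highest integer P_c is 973 mb.

973 mb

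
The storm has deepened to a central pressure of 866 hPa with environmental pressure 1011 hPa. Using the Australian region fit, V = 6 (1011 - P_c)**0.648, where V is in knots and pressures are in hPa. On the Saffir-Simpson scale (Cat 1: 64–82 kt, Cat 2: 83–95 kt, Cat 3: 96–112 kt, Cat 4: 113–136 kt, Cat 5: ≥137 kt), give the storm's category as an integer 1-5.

ΔP = 1011 − 866 = 145 hPa.
V ≈ 6 × 145^0.648 = 6 × 25.15 ≈ 151 kt.
151 kt falls in the Category 5 band.

5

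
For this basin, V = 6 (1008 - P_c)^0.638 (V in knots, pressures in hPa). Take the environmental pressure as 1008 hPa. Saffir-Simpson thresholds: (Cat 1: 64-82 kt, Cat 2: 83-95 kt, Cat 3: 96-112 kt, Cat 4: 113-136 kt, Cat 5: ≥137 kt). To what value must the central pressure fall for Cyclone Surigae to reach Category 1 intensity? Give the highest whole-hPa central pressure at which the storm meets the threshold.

967 hPa

Category 1 begins at V = 64 kt.
Required ΔP = (64/6)^(1/0.638) = 10.667^1.567 ≈ 40.86 hPa.
P_c ≤ 1008 − 40.86 = 967.14, so the highest integer P_c is 967 hPa.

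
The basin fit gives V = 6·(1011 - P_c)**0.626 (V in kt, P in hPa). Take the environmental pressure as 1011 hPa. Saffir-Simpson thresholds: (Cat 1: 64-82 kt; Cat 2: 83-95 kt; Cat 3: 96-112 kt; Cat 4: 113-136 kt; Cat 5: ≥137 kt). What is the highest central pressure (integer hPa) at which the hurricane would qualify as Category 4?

902 hPa

Category 4 begins at V = 113 kt.
Required ΔP = (113/6)^(1/0.626) = 18.833^1.597 ≈ 108.80 hPa.
P_c ≤ 1011 − 108.80 = 902.20, so the highest integer P_c is 902 hPa.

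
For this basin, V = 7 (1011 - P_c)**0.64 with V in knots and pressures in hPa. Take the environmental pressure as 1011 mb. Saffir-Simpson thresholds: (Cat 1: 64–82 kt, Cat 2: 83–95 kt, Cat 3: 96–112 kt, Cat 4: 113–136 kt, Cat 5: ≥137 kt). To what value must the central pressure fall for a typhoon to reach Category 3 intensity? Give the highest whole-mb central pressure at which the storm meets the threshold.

951 mb

Category 3 begins at V = 96 kt.
Required ΔP = (96/7)^(1/0.64) = 13.714^1.562 ≈ 59.82 mb.
P_c ≤ 1011 − 59.82 = 951.18, so the highest integer P_c is 951 mb.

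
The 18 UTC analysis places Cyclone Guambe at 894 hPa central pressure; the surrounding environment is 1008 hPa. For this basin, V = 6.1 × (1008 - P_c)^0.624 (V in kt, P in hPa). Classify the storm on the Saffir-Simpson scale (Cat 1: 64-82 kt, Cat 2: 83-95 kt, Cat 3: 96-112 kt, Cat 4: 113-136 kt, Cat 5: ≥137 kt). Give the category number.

4

ΔP = 1008 − 894 = 114 hPa.
V ≈ 6.1 × 114^0.624 = 6.1 × 19.21 ≈ 117 kt.
117 kt falls in the Category 4 band.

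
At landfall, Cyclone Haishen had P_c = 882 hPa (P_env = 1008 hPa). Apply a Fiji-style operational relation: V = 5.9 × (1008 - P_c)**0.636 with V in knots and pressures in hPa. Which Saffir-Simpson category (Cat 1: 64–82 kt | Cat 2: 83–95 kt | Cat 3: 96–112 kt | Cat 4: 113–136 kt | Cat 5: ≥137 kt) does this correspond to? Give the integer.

ΔP = 1008 − 882 = 126 hPa.
V ≈ 5.9 × 126^0.636 = 5.9 × 21.67 ≈ 128 kt.
128 kt falls in the Category 4 band.

4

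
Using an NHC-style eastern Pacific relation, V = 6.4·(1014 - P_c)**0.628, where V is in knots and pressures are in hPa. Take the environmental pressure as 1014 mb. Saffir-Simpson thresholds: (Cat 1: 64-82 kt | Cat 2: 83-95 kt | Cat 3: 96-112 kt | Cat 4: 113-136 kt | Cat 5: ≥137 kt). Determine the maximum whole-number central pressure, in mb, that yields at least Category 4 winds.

917 mb

Category 4 begins at V = 113 kt.
Required ΔP = (113/6.4)^(1/0.628) = 17.656^1.592 ≈ 96.72 mb.
P_c ≤ 1014 − 96.72 = 917.28, so the highest integer P_c is 917 mb.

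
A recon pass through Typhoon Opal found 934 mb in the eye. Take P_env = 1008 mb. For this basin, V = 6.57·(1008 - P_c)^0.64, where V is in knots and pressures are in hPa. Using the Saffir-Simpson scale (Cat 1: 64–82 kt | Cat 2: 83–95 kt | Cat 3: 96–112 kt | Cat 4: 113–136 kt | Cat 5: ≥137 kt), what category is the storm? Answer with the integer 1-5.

ΔP = 1008 − 934 = 74 mb.
V ≈ 6.57 × 74^0.64 = 6.57 × 15.71 ≈ 103 kt.
103 kt falls in the Category 3 band.

3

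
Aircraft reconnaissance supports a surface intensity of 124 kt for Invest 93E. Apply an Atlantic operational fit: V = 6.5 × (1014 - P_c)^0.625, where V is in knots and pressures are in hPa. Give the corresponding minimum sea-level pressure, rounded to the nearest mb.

ΔP = (V / 6.5)^(1/0.625) = (124/6.5)^1.600.
124/6.5 = 19.077; 19.077^1.600 ≈ 111.90 mb.
P_c = 1014 − 111.90 = 902.10 ≈ 902 mb.

902 mb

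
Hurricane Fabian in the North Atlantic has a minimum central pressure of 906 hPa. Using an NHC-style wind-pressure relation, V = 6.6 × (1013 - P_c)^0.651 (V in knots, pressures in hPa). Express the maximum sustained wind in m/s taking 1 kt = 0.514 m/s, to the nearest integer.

ΔP = 1013 − 906 = 107 hPa.
V ≈ 6.6 × 107^0.651 = 6.6 × 20.947 ≈ 138.252 kt.
138.252 × 0.514 ≈ 71.06 m/s → 71 m/s.

71 m/s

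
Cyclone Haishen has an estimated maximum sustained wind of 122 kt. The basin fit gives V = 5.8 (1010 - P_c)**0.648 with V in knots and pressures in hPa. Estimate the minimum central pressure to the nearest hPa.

ΔP = (V / 5.8)^(1/0.648) = (122/5.8)^1.543.
122/5.8 = 21.034; 21.034^1.543 ≈ 110.04 hPa.
P_c = 1010 − 110.04 = 899.96 ≈ 900 hPa.

900 hPa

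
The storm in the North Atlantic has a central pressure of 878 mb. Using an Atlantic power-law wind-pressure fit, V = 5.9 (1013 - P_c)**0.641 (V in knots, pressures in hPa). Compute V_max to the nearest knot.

ΔP = 1013 − 878 = 135 mb.
135^0.641 ≈ 23.203.
V ≈ 5.9 × 23.203 ≈ 136.9 kt.

137 kt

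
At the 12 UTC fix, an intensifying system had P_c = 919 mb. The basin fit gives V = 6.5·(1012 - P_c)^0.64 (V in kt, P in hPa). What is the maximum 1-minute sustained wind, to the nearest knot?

ΔP = 1012 − 919 = 93 mb.
93^0.64 ≈ 18.190.
V ≈ 6.5 × 18.190 ≈ 118.2 kt.

118 kt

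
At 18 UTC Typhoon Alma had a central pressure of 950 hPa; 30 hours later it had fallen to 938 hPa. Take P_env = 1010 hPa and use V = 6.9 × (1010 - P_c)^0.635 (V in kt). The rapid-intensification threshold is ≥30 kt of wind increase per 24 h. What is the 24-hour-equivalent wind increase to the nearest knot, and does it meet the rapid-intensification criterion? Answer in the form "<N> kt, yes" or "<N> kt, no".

V₁: ΔP = 60, V ≈ 6.9 × 60^0.635 ≈ 92.89 kt.
V₂: ΔP = 72, V ≈ 6.9 × 72^0.635 ≈ 104.29 kt.
ΔV over 30 h = 11.40 kt → 24 h equivalent = 11.40 × 24/30 ≈ 9.12 kt.
9 kt < 30 kt ⇒ not rapid intensification.

9 kt, no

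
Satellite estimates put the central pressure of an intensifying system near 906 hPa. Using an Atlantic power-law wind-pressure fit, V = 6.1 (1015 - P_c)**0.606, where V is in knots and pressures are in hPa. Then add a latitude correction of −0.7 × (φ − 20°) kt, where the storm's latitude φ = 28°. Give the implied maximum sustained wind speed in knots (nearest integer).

99 kt

ΔP = 1015 − 906 = 109 hPa.
109^0.606 ≈ 17.166.
V ≈ 6.1 × 17.166 ≈ 104.7 kt.
Latitude correction: −0.7 × (28 − 20) = -5.6 kt.
Corrected V ≈ 99.1 kt → 99 kt.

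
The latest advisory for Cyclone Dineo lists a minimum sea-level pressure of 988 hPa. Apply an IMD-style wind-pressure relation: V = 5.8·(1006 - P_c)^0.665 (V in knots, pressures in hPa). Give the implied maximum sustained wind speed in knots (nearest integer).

40 kt

ΔP = 1006 − 988 = 18 hPa.
18^0.665 ≈ 6.835.
V ≈ 5.8 × 6.835 ≈ 39.6 kt.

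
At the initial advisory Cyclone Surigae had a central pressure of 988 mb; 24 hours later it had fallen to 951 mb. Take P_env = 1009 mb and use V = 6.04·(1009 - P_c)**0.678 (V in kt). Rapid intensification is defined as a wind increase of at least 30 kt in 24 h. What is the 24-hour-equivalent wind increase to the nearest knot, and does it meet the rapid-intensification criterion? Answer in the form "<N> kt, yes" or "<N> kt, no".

47 kt, yes

V₁: ΔP = 21, V ≈ 6.04 × 21^0.678 ≈ 47.59 kt.
V₂: ΔP = 58, V ≈ 6.04 × 58^0.678 ≈ 94.76 kt.
ΔV over 24 h = 47.17 kt → 24 h equivalent = 47.17 × 24/24 ≈ 47.17 kt.
47 kt ≥ 30 kt ⇒ rapid intensification.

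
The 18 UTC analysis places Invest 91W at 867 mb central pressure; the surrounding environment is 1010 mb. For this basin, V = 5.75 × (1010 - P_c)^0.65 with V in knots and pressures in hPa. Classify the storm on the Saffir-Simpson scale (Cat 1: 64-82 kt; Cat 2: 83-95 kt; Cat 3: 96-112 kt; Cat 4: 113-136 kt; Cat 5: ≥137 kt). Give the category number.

ΔP = 1010 − 867 = 143 mb.
V ≈ 5.75 × 143^0.65 = 5.75 × 25.17 ≈ 145 kt.
145 kt falls in the Category 5 band.

5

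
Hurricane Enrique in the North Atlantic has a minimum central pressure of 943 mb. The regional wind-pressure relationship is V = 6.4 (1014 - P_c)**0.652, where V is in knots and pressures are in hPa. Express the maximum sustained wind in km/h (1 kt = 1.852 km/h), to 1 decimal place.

190.9 km/h

ΔP = 1014 − 943 = 71 mb.
V ≈ 6.4 × 71^0.652 = 6.4 × 16.107 ≈ 103.086 kt.
103.086 × 1.852 ≈ 190.92 km/h → 190.9 km/h.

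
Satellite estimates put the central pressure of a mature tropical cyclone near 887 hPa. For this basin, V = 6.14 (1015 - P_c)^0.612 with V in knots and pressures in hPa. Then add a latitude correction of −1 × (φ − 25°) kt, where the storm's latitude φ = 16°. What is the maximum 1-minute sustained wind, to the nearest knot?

129 kt

ΔP = 1015 − 887 = 128 hPa.
128^0.612 ≈ 19.481.
V ≈ 6.14 × 19.481 ≈ 119.6 kt.
Latitude correction: −1 × (16 − 25) = 9 kt.
Corrected V ≈ 128.6 kt → 129 kt.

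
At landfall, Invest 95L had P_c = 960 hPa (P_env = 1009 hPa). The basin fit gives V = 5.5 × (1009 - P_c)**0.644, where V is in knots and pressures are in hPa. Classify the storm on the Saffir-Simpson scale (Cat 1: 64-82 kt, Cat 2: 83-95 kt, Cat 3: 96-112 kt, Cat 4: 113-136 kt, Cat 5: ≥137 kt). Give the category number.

ΔP = 1009 − 960 = 49 hPa.
V ≈ 5.5 × 49^0.644 = 5.5 × 12.26 ≈ 67 kt.
67 kt falls in the Category 1 band.

1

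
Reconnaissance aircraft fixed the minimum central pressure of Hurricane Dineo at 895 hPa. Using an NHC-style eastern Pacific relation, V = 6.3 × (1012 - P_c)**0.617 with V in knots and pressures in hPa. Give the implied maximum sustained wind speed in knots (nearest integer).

119 kt

ΔP = 1012 − 895 = 117 hPa.
117^0.617 ≈ 18.883.
V ≈ 6.3 × 18.883 ≈ 119.0 kt.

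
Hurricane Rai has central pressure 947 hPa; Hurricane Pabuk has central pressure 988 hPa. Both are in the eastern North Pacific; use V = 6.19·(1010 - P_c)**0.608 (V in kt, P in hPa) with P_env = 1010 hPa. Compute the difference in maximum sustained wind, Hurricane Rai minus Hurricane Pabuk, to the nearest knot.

36 kt

Hurricane Rai: ΔP = 63; V ≈ 6.19 × 63^0.608 ≈ 76.86 kt.
Hurricane Pabuk: ΔP = 22; V ≈ 6.19 × 22^0.608 ≈ 40.54 kt.
Difference ≈ 76.86 − 40.54 = 36.32 → 36 kt.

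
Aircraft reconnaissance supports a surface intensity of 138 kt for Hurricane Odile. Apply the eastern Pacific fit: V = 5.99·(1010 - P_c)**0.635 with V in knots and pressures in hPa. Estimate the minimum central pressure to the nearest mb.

870 mb

ΔP = (V / 5.99)^(1/0.635) = (138/5.99)^1.575.
138/5.99 = 23.038; 23.038^1.575 ≈ 139.83 mb.
P_c = 1010 − 139.83 = 870.17 ≈ 870 mb.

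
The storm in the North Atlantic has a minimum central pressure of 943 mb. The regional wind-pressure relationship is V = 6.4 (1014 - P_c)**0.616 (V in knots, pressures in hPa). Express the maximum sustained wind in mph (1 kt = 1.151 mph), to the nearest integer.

ΔP = 1014 − 943 = 71 mb.
V ≈ 6.4 × 71^0.616 = 6.4 × 13.816 ≈ 88.421 kt.
88.421 × 1.151 ≈ 101.77 mph → 102 mph.

102 mph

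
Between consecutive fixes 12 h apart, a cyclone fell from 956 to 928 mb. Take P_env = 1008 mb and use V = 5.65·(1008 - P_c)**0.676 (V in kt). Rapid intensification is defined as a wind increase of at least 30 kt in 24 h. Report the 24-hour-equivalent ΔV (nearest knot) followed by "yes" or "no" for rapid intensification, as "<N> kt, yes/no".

55 kt, yes

V₁: ΔP = 52, V ≈ 5.65 × 52^0.676 ≈ 81.67 kt.
V₂: ΔP = 80, V ≈ 5.65 × 80^0.676 ≈ 109.28 kt.
ΔV over 12 h = 27.61 kt → 24 h equivalent = 27.61 × 24/12 ≈ 55.22 kt.
55 kt ≥ 30 kt ⇒ rapid intensification.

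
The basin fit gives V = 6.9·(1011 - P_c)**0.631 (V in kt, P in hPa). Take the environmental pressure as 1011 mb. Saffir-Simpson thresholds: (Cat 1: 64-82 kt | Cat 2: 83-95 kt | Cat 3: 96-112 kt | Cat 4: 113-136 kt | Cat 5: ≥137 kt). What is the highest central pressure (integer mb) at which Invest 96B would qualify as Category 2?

959 mb

Category 2 begins at V = 83 kt.
Required ΔP = (83/6.9)^(1/0.631) = 12.029^1.585 ≈ 51.51 mb.
P_c ≤ 1011 − 51.51 = 959.49, so the highest integer P_c is 959 mb.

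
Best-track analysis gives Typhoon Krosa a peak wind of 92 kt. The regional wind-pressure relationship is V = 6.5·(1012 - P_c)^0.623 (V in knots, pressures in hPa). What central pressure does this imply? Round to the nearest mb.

ΔP = (V / 6.5)^(1/0.623) = (92/6.5)^1.605.
92/6.5 = 14.154; 14.154^1.605 ≈ 70.36 mb.
P_c = 1012 − 70.36 = 941.64 ≈ 942 mb.

942 mb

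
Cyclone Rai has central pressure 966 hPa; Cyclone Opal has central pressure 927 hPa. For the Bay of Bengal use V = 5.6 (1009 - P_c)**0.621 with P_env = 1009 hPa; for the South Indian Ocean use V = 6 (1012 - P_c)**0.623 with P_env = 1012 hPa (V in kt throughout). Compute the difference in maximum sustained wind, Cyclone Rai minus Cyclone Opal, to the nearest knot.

Cyclone Rai: ΔP = 43; V ≈ 5.6 × 43^0.621 ≈ 57.89 kt.
Cyclone Opal: ΔP = 85; V ≈ 6 × 85^0.623 ≈ 95.54 kt.
Difference ≈ 57.89 − 95.54 = -37.65 → -38 kt.

-38 kt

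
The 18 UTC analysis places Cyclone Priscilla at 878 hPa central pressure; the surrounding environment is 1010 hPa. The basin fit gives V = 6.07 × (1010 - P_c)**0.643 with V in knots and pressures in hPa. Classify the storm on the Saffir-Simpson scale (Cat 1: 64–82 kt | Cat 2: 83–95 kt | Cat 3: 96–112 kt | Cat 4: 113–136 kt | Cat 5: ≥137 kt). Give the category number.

ΔP = 1010 − 878 = 132 hPa.
V ≈ 6.07 × 132^0.643 = 6.07 × 23.10 ≈ 140 kt.
140 kt falls in the Category 5 band.

5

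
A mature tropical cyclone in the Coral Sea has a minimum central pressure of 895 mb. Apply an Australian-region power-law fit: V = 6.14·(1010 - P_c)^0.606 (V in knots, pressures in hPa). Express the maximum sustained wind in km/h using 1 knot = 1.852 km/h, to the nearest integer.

ΔP = 1010 − 895 = 115 mb.
V ≈ 6.14 × 115^0.606 = 6.14 × 17.733 ≈ 108.881 kt.
108.881 × 1.852 ≈ 201.65 km/h → 202 km/h.

202 km/h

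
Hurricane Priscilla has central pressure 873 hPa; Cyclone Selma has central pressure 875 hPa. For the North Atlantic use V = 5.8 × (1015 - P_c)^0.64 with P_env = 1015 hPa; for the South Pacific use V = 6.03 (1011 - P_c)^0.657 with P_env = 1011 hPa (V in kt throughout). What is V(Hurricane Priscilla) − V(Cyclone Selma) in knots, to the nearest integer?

Hurricane Priscilla: ΔP = 142; V ≈ 5.8 × 142^0.64 ≈ 138.32 kt.
Cyclone Selma: ΔP = 136; V ≈ 6.03 × 136^0.657 ≈ 152.07 kt.
Difference ≈ 138.32 − 152.07 = -13.75 → -14 kt.

-14 kt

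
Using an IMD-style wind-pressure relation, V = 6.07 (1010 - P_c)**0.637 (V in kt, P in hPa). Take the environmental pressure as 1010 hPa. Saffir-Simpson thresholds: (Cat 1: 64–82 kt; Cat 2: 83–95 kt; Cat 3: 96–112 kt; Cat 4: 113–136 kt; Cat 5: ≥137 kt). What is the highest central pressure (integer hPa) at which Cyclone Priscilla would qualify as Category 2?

Category 2 begins at V = 83 kt.
Required ΔP = (83/6.07)^(1/0.637) = 13.674^1.570 ≈ 60.70 hPa.
P_c ≤ 1010 − 60.70 = 949.30, so the highest integer P_c is 949 hPa.

949 hPa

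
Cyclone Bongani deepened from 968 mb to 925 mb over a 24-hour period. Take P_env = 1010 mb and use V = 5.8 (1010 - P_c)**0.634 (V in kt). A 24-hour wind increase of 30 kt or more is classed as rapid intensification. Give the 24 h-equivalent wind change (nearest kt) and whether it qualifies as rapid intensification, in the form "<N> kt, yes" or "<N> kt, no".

35 kt, yes

V₁: ΔP = 42, V ≈ 5.8 × 42^0.634 ≈ 62.03 kt.
V₂: ΔP = 85, V ≈ 5.8 × 85^0.634 ≈ 96.98 kt.
ΔV over 24 h = 34.95 kt → 24 h equivalent = 34.95 × 24/24 ≈ 34.95 kt.
35 kt ≥ 30 kt ⇒ rapid intensification.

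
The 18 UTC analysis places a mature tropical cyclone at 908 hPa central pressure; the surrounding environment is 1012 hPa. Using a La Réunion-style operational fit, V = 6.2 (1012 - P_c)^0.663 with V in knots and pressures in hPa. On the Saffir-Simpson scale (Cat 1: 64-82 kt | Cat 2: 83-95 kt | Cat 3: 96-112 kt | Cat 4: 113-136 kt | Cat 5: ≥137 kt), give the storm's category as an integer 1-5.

4

ΔP = 1012 − 908 = 104 hPa.
V ≈ 6.2 × 104^0.663 = 6.2 × 21.74 ≈ 135 kt.
135 kt falls in the Category 4 band.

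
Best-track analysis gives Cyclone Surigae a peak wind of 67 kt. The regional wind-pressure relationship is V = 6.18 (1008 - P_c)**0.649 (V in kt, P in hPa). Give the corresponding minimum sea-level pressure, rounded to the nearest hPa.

969 hPa

ΔP = (V / 6.18)^(1/0.649) = (67/6.18)^1.541.
67/6.18 = 10.841; 10.841^1.541 ≈ 39.35 hPa.
P_c = 1008 − 39.35 = 968.65 ≈ 969 hPa.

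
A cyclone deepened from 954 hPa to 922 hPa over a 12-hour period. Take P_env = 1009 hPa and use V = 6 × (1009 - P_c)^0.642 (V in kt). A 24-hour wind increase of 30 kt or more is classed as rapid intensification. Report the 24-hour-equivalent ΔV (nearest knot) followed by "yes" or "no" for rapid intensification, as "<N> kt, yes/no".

54 kt, yes

V₁: ΔP = 55, V ≈ 6 × 55^0.642 ≈ 78.61 kt.
V₂: ΔP = 87, V ≈ 6 × 87^0.642 ≈ 105.52 kt.
ΔV over 12 h = 26.91 kt → 24 h equivalent = 26.91 × 24/12 ≈ 53.82 kt.
54 kt ≥ 30 kt ⇒ rapid intensification.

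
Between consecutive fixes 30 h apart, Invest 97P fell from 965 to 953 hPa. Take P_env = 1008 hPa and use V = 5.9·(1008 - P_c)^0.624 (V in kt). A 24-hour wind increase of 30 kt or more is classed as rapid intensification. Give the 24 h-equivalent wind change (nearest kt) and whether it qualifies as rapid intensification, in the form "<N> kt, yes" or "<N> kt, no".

V₁: ΔP = 43, V ≈ 5.9 × 43^0.624 ≈ 61.68 kt.
V₂: ΔP = 55, V ≈ 5.9 × 55^0.624 ≈ 71.92 kt.
ΔV over 30 h = 10.24 kt → 24 h equivalent = 10.24 × 24/30 ≈ 8.19 kt.
8 kt < 30 kt ⇒ not rapid intensification.

8 kt, no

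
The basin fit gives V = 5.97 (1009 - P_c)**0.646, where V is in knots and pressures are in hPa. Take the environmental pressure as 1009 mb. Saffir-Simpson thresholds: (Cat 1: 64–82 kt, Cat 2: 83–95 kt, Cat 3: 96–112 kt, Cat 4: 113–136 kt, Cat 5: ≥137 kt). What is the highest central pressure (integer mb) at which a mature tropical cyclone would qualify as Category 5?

Category 5 begins at V = 137 kt.
Required ΔP = (137/5.97)^(1/0.646) = 22.948^1.548 ≈ 127.77 mb.
P_c ≤ 1009 − 127.77 = 881.23, so the highest integer P_c is 881 mb.

881 mb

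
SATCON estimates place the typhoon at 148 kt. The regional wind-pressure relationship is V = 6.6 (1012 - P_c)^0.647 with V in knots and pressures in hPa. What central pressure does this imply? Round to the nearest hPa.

ΔP = (V / 6.6)^(1/0.647) = (148/6.6)^1.546.
148/6.6 = 22.424; 22.424^1.546 ≈ 122.37 hPa.
P_c = 1012 − 122.37 = 889.63 ≈ 890 hPa.

890 hPa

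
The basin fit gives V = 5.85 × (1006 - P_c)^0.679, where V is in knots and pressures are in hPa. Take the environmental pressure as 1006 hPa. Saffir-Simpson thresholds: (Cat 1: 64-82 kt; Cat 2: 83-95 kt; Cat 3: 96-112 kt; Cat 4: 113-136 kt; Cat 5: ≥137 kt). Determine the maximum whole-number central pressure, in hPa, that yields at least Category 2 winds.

956 hPa

Category 2 begins at V = 83 kt.
Required ΔP = (83/5.85)^(1/0.679) = 14.188^1.473 ≈ 49.72 hPa.
P_c ≤ 1006 − 49.72 = 956.28, so the highest integer P_c is 956 hPa.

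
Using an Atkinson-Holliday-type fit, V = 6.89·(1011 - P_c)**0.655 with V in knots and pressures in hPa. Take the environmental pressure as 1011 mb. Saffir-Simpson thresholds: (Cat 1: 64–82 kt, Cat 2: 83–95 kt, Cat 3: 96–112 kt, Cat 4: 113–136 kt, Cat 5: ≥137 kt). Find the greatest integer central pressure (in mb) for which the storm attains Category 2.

Category 2 begins at V = 83 kt.
Required ΔP = (83/6.89)^(1/0.655) = 12.046^1.527 ≈ 44.69 mb.
P_c ≤ 1011 − 44.69 = 966.31, so the highest integer P_c is 966 mb.

966 mb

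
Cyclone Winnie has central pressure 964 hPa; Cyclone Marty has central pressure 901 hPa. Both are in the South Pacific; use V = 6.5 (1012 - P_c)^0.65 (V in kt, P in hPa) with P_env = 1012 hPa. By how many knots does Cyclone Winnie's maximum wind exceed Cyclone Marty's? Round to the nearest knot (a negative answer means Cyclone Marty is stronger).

Cyclone Winnie: ΔP = 48; V ≈ 6.5 × 48^0.65 ≈ 80.49 kt.
Cyclone Marty: ΔP = 111; V ≈ 6.5 × 111^0.65 ≈ 138.79 kt.
Difference ≈ 80.49 − 138.79 = -58.30 → -58 kt.

-58 kt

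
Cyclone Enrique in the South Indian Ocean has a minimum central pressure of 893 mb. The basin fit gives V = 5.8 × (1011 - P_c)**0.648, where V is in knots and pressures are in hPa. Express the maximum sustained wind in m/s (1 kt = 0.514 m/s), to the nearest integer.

66 m/s

ΔP = 1011 − 893 = 118 mb.
V ≈ 5.8 × 118^0.648 = 5.8 × 22.008 ≈ 127.646 kt.
127.646 × 0.514 ≈ 65.61 m/s → 66 m/s.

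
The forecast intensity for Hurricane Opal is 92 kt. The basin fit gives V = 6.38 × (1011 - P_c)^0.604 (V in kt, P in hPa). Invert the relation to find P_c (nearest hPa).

ΔP = (V / 6.38)^(1/0.604) = (92/6.38)^1.656.
92/6.38 = 14.420; 14.420^1.656 ≈ 82.95 hPa.
P_c = 1011 − 82.95 = 928.05 ≈ 928 hPa.

928 hPa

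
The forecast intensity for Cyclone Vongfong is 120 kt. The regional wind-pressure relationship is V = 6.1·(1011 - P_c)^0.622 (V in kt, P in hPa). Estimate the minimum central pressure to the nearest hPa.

ΔP = (V / 6.1)^(1/0.622) = (120/6.1)^1.608.
120/6.1 = 19.672; 19.672^1.608 ≈ 120.27 hPa.
P_c = 1011 − 120.27 = 890.73 ≈ 891 hPa.

891 hPa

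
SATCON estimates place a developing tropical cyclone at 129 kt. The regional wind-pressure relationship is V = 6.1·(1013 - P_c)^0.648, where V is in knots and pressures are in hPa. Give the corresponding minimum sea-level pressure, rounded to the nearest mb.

902 mb

ΔP = (V / 6.1)^(1/0.648) = (129/6.1)^1.543.
129/6.1 = 21.148; 21.148^1.543 ≈ 110.96 mb.
P_c = 1013 − 110.96 = 902.04 ≈ 902 mb.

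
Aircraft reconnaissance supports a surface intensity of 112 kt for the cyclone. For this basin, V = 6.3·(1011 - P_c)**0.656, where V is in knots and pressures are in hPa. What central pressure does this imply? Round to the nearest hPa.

ΔP = (V / 6.3)^(1/0.656) = (112/6.3)^1.524.
112/6.3 = 17.778; 17.778^1.524 ≈ 80.41 hPa.
P_c = 1011 − 80.41 = 930.59 ≈ 931 hPa.

931 hPa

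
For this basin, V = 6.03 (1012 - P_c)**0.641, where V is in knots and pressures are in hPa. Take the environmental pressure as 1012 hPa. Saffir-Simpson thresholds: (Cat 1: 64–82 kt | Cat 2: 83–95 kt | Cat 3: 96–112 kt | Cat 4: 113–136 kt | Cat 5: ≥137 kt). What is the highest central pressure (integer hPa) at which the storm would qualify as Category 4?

Category 4 begins at V = 113 kt.
Required ΔP = (113/6.03)^(1/0.641) = 18.740^1.560 ≈ 96.74 hPa.
P_c ≤ 1012 − 96.74 = 915.26, so the highest integer P_c is 915 hPa.

915 hPa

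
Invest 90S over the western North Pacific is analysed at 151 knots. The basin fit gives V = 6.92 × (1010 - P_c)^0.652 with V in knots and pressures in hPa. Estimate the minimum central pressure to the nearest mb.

897 mb

ΔP = (V / 6.92)^(1/0.652) = (151/6.92)^1.534.
151/6.92 = 21.821; 21.821^1.534 ≈ 113.11 mb.
P_c = 1010 − 113.11 = 896.89 ≈ 897 mb.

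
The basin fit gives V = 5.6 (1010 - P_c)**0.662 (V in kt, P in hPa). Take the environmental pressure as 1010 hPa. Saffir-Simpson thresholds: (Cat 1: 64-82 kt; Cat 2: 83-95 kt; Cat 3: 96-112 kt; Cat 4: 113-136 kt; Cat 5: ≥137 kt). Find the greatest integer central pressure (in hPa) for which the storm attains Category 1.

970 hPa

Category 1 begins at V = 64 kt.
Required ΔP = (64/5.6)^(1/0.662) = 11.429^1.511 ≈ 39.64 hPa.
P_c ≤ 1010 − 39.64 = 970.36, so the highest integer P_c is 970 hPa.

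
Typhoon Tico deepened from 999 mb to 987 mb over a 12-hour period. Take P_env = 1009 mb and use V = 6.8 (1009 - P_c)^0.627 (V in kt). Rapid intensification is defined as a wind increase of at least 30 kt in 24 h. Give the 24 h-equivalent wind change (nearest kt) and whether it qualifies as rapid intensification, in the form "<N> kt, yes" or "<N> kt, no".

V₁: ΔP = 10, V ≈ 6.8 × 10^0.627 ≈ 28.81 kt.
V₂: ΔP = 22, V ≈ 6.8 × 22^0.627 ≈ 47.23 kt.
ΔV over 12 h = 18.42 kt → 24 h equivalent = 18.42 × 24/12 ≈ 36.84 kt.
37 kt ≥ 30 kt ⇒ rapid intensification.

37 kt, yes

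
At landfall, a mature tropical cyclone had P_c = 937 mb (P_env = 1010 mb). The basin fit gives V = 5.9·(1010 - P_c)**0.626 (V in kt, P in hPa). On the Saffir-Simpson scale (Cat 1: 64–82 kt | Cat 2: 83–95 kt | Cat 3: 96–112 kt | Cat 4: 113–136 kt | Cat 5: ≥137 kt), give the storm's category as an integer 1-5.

2

ΔP = 1010 − 937 = 73 mb.
V ≈ 5.9 × 73^0.626 = 5.9 × 14.67 ≈ 87 kt.
87 kt falls in the Category 2 band.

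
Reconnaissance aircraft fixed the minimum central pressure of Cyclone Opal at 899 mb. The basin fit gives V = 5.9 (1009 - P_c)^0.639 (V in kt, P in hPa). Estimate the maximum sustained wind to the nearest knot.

ΔP = 1009 − 899 = 110 mb.
110^0.639 ≈ 20.158.
V ≈ 5.9 × 20.158 ≈ 118.9 kt.

119 kt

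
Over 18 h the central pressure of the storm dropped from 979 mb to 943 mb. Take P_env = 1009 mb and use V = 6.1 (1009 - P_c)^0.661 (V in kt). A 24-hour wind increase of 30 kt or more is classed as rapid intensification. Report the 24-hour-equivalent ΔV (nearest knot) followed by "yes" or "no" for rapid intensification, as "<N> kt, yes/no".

53 kt, yes

V₁: ΔP = 30, V ≈ 6.1 × 30^0.661 ≈ 57.77 kt.
V₂: ΔP = 66, V ≈ 6.1 × 66^0.661 ≈ 97.29 kt.
ΔV over 18 h = 39.52 kt → 24 h equivalent = 39.52 × 24/18 ≈ 52.69 kt.
53 kt ≥ 30 kt ⇒ rapid intensification.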